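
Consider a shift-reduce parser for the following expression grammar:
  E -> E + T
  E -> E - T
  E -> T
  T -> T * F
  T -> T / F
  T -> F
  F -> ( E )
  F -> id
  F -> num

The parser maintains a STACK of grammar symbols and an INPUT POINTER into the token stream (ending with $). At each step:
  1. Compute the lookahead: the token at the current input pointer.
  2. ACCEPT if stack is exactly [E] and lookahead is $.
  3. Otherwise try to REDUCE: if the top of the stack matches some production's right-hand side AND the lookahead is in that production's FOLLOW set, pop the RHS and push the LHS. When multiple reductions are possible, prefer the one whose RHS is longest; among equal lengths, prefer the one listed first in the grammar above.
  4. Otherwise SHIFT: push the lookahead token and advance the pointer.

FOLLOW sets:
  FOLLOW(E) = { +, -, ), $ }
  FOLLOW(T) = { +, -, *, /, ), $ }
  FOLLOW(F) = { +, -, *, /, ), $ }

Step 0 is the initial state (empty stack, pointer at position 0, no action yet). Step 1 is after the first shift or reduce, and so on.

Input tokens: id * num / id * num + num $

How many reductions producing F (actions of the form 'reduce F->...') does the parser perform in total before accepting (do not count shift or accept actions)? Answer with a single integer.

Answer: 5

Derivation:
Step 1: shift id. Stack=[id] ptr=1 lookahead=* remaining=[* num / id * num + num $]
Step 2: reduce F->id. Stack=[F] ptr=1 lookahead=* remaining=[* num / id * num + num $]
Step 3: reduce T->F. Stack=[T] ptr=1 lookahead=* remaining=[* num / id * num + num $]
Step 4: shift *. Stack=[T *] ptr=2 lookahead=num remaining=[num / id * num + num $]
Step 5: shift num. Stack=[T * num] ptr=3 lookahead=/ remaining=[/ id * num + num $]
Step 6: reduce F->num. Stack=[T * F] ptr=3 lookahead=/ remaining=[/ id * num + num $]
Step 7: reduce T->T * F. Stack=[T] ptr=3 lookahead=/ remaining=[/ id * num + num $]
Step 8: shift /. Stack=[T /] ptr=4 lookahead=id remaining=[id * num + num $]
Step 9: shift id. Stack=[T / id] ptr=5 lookahead=* remaining=[* num + num $]
Step 10: reduce F->id. Stack=[T / F] ptr=5 lookahead=* remaining=[* num + num $]
Step 11: reduce T->T / F. Stack=[T] ptr=5 lookahead=* remaining=[* num + num $]
Step 12: shift *. Stack=[T *] ptr=6 lookahead=num remaining=[num + num $]
Step 13: shift num. Stack=[T * num] ptr=7 lookahead=+ remaining=[+ num $]
Step 14: reduce F->num. Stack=[T * F] ptr=7 lookahead=+ remaining=[+ num $]
Step 15: reduce T->T * F. Stack=[T] ptr=7 lookahead=+ remaining=[+ num $]
Step 16: reduce E->T. Stack=[E] ptr=7 lookahead=+ remaining=[+ num $]
Step 17: shift +. Stack=[E +] ptr=8 lookahead=num remaining=[num $]
Step 18: shift num. Stack=[E + num] ptr=9 lookahead=$ remaining=[$]
Step 19: reduce F->num. Stack=[E + F] ptr=9 lookahead=$ remaining=[$]
Step 20: reduce T->F. Stack=[E + T] ptr=9 lookahead=$ remaining=[$]
Step 21: reduce E->E + T. Stack=[E] ptr=9 lookahead=$ remaining=[$]
Step 22: accept. Stack=[E] ptr=9 lookahead=$ remaining=[$]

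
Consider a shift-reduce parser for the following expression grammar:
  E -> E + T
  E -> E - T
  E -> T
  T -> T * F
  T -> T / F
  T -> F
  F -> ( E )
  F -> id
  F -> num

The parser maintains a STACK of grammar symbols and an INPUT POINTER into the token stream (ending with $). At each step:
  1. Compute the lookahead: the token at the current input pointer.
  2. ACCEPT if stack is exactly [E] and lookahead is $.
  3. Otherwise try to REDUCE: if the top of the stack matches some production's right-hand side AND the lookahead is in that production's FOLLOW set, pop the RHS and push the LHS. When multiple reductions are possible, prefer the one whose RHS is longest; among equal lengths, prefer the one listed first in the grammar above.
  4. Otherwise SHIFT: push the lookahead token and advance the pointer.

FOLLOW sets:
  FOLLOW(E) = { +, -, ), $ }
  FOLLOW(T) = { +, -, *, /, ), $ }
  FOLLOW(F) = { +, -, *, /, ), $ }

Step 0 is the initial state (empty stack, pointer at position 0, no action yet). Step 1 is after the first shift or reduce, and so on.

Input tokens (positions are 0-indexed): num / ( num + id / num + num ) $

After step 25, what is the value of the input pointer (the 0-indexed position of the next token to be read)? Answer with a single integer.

Answer: 11

Derivation:
Step 1: shift num. Stack=[num] ptr=1 lookahead=/ remaining=[/ ( num + id / num + num ) $]
Step 2: reduce F->num. Stack=[F] ptr=1 lookahead=/ remaining=[/ ( num + id / num + num ) $]
Step 3: reduce T->F. Stack=[T] ptr=1 lookahead=/ remaining=[/ ( num + id / num + num ) $]
Step 4: shift /. Stack=[T /] ptr=2 lookahead=( remaining=[( num + id / num + num ) $]
Step 5: shift (. Stack=[T / (] ptr=3 lookahead=num remaining=[num + id / num + num ) $]
Step 6: shift num. Stack=[T / ( num] ptr=4 lookahead=+ remaining=[+ id / num + num ) $]
Step 7: reduce F->num. Stack=[T / ( F] ptr=4 lookahead=+ remaining=[+ id / num + num ) $]
Step 8: reduce T->F. Stack=[T / ( T] ptr=4 lookahead=+ remaining=[+ id / num + num ) $]
Step 9: reduce E->T. Stack=[T / ( E] ptr=4 lookahead=+ remaining=[+ id / num + num ) $]
Step 10: shift +. Stack=[T / ( E +] ptr=5 lookahead=id remaining=[id / num + num ) $]
Step 11: shift id. Stack=[T / ( E + id] ptr=6 lookahead=/ remaining=[/ num + num ) $]
Step 12: reduce F->id. Stack=[T / ( E + F] ptr=6 lookahead=/ remaining=[/ num + num ) $]
Step 13: reduce T->F. Stack=[T / ( E + T] ptr=6 lookahead=/ remaining=[/ num + num ) $]
Step 14: shift /. Stack=[T / ( E + T /] ptr=7 lookahead=num remaining=[num + num ) $]
Step 15: shift num. Stack=[T / ( E + T / num] ptr=8 lookahead=+ remaining=[+ num ) $]
Step 16: reduce F->num. Stack=[T / ( E + T / F] ptr=8 lookahead=+ remaining=[+ num ) $]
Step 17: reduce T->T / F. Stack=[T / ( E + T] ptr=8 lookahead=+ remaining=[+ num ) $]
Step 18: reduce E->E + T. Stack=[T / ( E] ptr=8 lookahead=+ remaining=[+ num ) $]
Step 19: shift +. Stack=[T / ( E +] ptr=9 lookahead=num remaining=[num ) $]
Step 20: shift num. Stack=[T / ( E + num] ptr=10 lookahead=) remaining=[) $]
Step 21: reduce F->num. Stack=[T / ( E + F] ptr=10 lookahead=) remaining=[) $]
Step 22: reduce T->F. Stack=[T / ( E + T] ptr=10 lookahead=) remaining=[) $]
Step 23: reduce E->E + T. Stack=[T / ( E] ptr=10 lookahead=) remaining=[) $]
Step 24: shift ). Stack=[T / ( E )] ptr=11 lookahead=$ remaining=[$]
Step 25: reduce F->( E ). Stack=[T / F] ptr=11 lookahead=$ remaining=[$]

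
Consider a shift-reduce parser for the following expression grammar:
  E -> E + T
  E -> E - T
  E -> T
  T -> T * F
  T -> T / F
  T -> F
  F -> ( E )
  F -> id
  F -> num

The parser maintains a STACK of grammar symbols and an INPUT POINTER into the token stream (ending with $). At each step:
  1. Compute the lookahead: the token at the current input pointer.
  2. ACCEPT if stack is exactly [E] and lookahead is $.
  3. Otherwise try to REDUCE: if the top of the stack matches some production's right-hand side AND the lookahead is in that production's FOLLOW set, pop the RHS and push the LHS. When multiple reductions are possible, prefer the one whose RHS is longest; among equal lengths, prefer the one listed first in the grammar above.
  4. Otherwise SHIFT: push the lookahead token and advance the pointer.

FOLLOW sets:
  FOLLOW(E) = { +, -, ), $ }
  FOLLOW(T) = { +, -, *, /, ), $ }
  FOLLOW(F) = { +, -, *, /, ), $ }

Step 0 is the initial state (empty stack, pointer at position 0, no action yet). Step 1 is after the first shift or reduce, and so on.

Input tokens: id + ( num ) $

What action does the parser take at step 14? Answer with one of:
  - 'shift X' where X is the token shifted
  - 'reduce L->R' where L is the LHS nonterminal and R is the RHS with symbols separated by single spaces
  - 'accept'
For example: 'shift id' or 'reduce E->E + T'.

Step 1: shift id. Stack=[id] ptr=1 lookahead=+ remaining=[+ ( num ) $]
Step 2: reduce F->id. Stack=[F] ptr=1 lookahead=+ remaining=[+ ( num ) $]
Step 3: reduce T->F. Stack=[T] ptr=1 lookahead=+ remaining=[+ ( num ) $]
Step 4: reduce E->T. Stack=[E] ptr=1 lookahead=+ remaining=[+ ( num ) $]
Step 5: shift +. Stack=[E +] ptr=2 lookahead=( remaining=[( num ) $]
Step 6: shift (. Stack=[E + (] ptr=3 lookahead=num remaining=[num ) $]
Step 7: shift num. Stack=[E + ( num] ptr=4 lookahead=) remaining=[) $]
Step 8: reduce F->num. Stack=[E + ( F] ptr=4 lookahead=) remaining=[) $]
Step 9: reduce T->F. Stack=[E + ( T] ptr=4 lookahead=) remaining=[) $]
Step 10: reduce E->T. Stack=[E + ( E] ptr=4 lookahead=) remaining=[) $]
Step 11: shift ). Stack=[E + ( E )] ptr=5 lookahead=$ remaining=[$]
Step 12: reduce F->( E ). Stack=[E + F] ptr=5 lookahead=$ remaining=[$]
Step 13: reduce T->F. Stack=[E + T] ptr=5 lookahead=$ remaining=[$]
Step 14: reduce E->E + T. Stack=[E] ptr=5 lookahead=$ remaining=[$]

Answer: reduce E->E + T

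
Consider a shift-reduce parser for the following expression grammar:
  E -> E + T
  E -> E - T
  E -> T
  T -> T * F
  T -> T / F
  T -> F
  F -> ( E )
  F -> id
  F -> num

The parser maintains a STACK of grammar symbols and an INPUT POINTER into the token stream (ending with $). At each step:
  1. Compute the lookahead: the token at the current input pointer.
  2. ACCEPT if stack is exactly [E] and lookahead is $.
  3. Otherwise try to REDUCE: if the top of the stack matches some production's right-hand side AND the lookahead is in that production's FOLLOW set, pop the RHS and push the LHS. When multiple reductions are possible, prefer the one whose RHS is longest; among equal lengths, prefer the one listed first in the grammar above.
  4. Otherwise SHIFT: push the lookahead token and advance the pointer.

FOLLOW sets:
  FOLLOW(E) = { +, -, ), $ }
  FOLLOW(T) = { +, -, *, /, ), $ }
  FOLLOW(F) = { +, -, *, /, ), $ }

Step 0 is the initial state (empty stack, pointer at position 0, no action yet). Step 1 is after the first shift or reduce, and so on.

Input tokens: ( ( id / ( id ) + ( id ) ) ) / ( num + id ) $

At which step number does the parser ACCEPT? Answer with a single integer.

Answer: 48

Derivation:
Step 1: shift (. Stack=[(] ptr=1 lookahead=( remaining=[( id / ( id ) + ( id ) ) ) / ( num + id ) $]
Step 2: shift (. Stack=[( (] ptr=2 lookahead=id remaining=[id / ( id ) + ( id ) ) ) / ( num + id ) $]
Step 3: shift id. Stack=[( ( id] ptr=3 lookahead=/ remaining=[/ ( id ) + ( id ) ) ) / ( num + id ) $]
Step 4: reduce F->id. Stack=[( ( F] ptr=3 lookahead=/ remaining=[/ ( id ) + ( id ) ) ) / ( num + id ) $]
Step 5: reduce T->F. Stack=[( ( T] ptr=3 lookahead=/ remaining=[/ ( id ) + ( id ) ) ) / ( num + id ) $]
Step 6: shift /. Stack=[( ( T /] ptr=4 lookahead=( remaining=[( id ) + ( id ) ) ) / ( num + id ) $]
Step 7: shift (. Stack=[( ( T / (] ptr=5 lookahead=id remaining=[id ) + ( id ) ) ) / ( num + id ) $]
Step 8: shift id. Stack=[( ( T / ( id] ptr=6 lookahead=) remaining=[) + ( id ) ) ) / ( num + id ) $]
Step 9: reduce F->id. Stack=[( ( T / ( F] ptr=6 lookahead=) remaining=[) + ( id ) ) ) / ( num + id ) $]
Step 10: reduce T->F. Stack=[( ( T / ( T] ptr=6 lookahead=) remaining=[) + ( id ) ) ) / ( num + id ) $]
Step 11: reduce E->T. Stack=[( ( T / ( E] ptr=6 lookahead=) remaining=[) + ( id ) ) ) / ( num + id ) $]
Step 12: shift ). Stack=[( ( T / ( E )] ptr=7 lookahead=+ remaining=[+ ( id ) ) ) / ( num + id ) $]
Step 13: reduce F->( E ). Stack=[( ( T / F] ptr=7 lookahead=+ remaining=[+ ( id ) ) ) / ( num + id ) $]
Step 14: reduce T->T / F. Stack=[( ( T] ptr=7 lookahead=+ remaining=[+ ( id ) ) ) / ( num + id ) $]
Step 15: reduce E->T. Stack=[( ( E] ptr=7 lookahead=+ remaining=[+ ( id ) ) ) / ( num + id ) $]
Step 16: shift +. Stack=[( ( E +] ptr=8 lookahead=( remaining=[( id ) ) ) / ( num + id ) $]
Step 17: shift (. Stack=[( ( E + (] ptr=9 lookahead=id remaining=[id ) ) ) / ( num + id ) $]
Step 18: shift id. Stack=[( ( E + ( id] ptr=10 lookahead=) remaining=[) ) ) / ( num + id ) $]
Step 19: reduce F->id. Stack=[( ( E + ( F] ptr=10 lookahead=) remaining=[) ) ) / ( num + id ) $]
Step 20: reduce T->F. Stack=[( ( E + ( T] ptr=10 lookahead=) remaining=[) ) ) / ( num + id ) $]
Step 21: reduce E->T. Stack=[( ( E + ( E] ptr=10 lookahead=) remaining=[) ) ) / ( num + id ) $]
Step 22: shift ). Stack=[( ( E + ( E )] ptr=11 lookahead=) remaining=[) ) / ( num + id ) $]
Step 23: reduce F->( E ). Stack=[( ( E + F] ptr=11 lookahead=) remaining=[) ) / ( num + id ) $]
Step 24: reduce T->F. Stack=[( ( E + T] ptr=11 lookahead=) remaining=[) ) / ( num + id ) $]
Step 25: reduce E->E + T. Stack=[( ( E] ptr=11 lookahead=) remaining=[) ) / ( num + id ) $]
Step 26: shift ). Stack=[( ( E )] ptr=12 lookahead=) remaining=[) / ( num + id ) $]
Step 27: reduce F->( E ). Stack=[( F] ptr=12 lookahead=) remaining=[) / ( num + id ) $]
Step 28: reduce T->F. Stack=[( T] ptr=12 lookahead=) remaining=[) / ( num + id ) $]
Step 29: reduce E->T. Stack=[( E] ptr=12 lookahead=) remaining=[) / ( num + id ) $]
Step 30: shift ). Stack=[( E )] ptr=13 lookahead=/ remaining=[/ ( num + id ) $]
Step 31: reduce F->( E ). Stack=[F] ptr=13 lookahead=/ remaining=[/ ( num + id ) $]
Step 32: reduce T->F. Stack=[T] ptr=13 lookahead=/ remaining=[/ ( num + id ) $]
Step 33: shift /. Stack=[T /] ptr=14 lookahead=( remaining=[( num + id ) $]
Step 34: shift (. Stack=[T / (] ptr=15 lookahead=num remaining=[num + id ) $]
Step 35: shift num. Stack=[T / ( num] ptr=16 lookahead=+ remaining=[+ id ) $]
Step 36: reduce F->num. Stack=[T / ( F] ptr=16 lookahead=+ remaining=[+ id ) $]
Step 37: reduce T->F. Stack=[T / ( T] ptr=16 lookahead=+ remaining=[+ id ) $]
Step 38: reduce E->T. Stack=[T / ( E] ptr=16 lookahead=+ remaining=[+ id ) $]
Step 39: shift +. Stack=[T / ( E +] ptr=17 lookahead=id remaining=[id ) $]
Step 40: shift id. Stack=[T / ( E + id] ptr=18 lookahead=) remaining=[) $]
Step 41: reduce F->id. Stack=[T / ( E + F] ptr=18 lookahead=) remaining=[) $]
Step 42: reduce T->F. Stack=[T / ( E + T] ptr=18 lookahead=) remaining=[) $]
Step 43: reduce E->E + T. Stack=[T / ( E] ptr=18 lookahead=) remaining=[) $]
Step 44: shift ). Stack=[T / ( E )] ptr=19 lookahead=$ remaining=[$]
Step 45: reduce F->( E ). Stack=[T / F] ptr=19 lookahead=$ remaining=[$]
Step 46: reduce T->T / F. Stack=[T] ptr=19 lookahead=$ remaining=[$]
Step 47: reduce E->T. Stack=[E] ptr=19 lookahead=$ remaining=[$]
Step 48: accept. Stack=[E] ptr=19 lookahead=$ remaining=[$]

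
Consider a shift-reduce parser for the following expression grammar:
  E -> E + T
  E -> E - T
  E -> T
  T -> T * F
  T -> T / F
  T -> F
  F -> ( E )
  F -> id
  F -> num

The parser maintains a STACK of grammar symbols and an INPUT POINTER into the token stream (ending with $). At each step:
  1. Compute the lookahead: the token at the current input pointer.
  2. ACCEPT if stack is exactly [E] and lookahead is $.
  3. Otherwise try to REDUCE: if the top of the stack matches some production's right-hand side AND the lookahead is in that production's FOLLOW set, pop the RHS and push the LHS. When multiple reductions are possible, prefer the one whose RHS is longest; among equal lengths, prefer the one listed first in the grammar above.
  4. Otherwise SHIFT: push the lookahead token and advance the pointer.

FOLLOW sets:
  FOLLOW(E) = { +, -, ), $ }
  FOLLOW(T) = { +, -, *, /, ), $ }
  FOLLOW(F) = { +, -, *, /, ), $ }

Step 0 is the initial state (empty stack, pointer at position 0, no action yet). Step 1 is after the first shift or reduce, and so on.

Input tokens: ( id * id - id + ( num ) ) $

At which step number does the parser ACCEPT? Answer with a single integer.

Answer: 29

Derivation:
Step 1: shift (. Stack=[(] ptr=1 lookahead=id remaining=[id * id - id + ( num ) ) $]
Step 2: shift id. Stack=[( id] ptr=2 lookahead=* remaining=[* id - id + ( num ) ) $]
Step 3: reduce F->id. Stack=[( F] ptr=2 lookahead=* remaining=[* id - id + ( num ) ) $]
Step 4: reduce T->F. Stack=[( T] ptr=2 lookahead=* remaining=[* id - id + ( num ) ) $]
Step 5: shift *. Stack=[( T *] ptr=3 lookahead=id remaining=[id - id + ( num ) ) $]
Step 6: shift id. Stack=[( T * id] ptr=4 lookahead=- remaining=[- id + ( num ) ) $]
Step 7: reduce F->id. Stack=[( T * F] ptr=4 lookahead=- remaining=[- id + ( num ) ) $]
Step 8: reduce T->T * F. Stack=[( T] ptr=4 lookahead=- remaining=[- id + ( num ) ) $]
Step 9: reduce E->T. Stack=[( E] ptr=4 lookahead=- remaining=[- id + ( num ) ) $]
Step 10: shift -. Stack=[( E -] ptr=5 lookahead=id remaining=[id + ( num ) ) $]
Step 11: shift id. Stack=[( E - id] ptr=6 lookahead=+ remaining=[+ ( num ) ) $]
Step 12: reduce F->id. Stack=[( E - F] ptr=6 lookahead=+ remaining=[+ ( num ) ) $]
Step 13: reduce T->F. Stack=[( E - T] ptr=6 lookahead=+ remaining=[+ ( num ) ) $]
Step 14: reduce E->E - T. Stack=[( E] ptr=6 lookahead=+ remaining=[+ ( num ) ) $]
Step 15: shift +. Stack=[( E +] ptr=7 lookahead=( remaining=[( num ) ) $]
Step 16: shift (. Stack=[( E + (] ptr=8 lookahead=num remaining=[num ) ) $]
Step 17: shift num. Stack=[( E + ( num] ptr=9 lookahead=) remaining=[) ) $]
Step 18: reduce F->num. Stack=[( E + ( F] ptr=9 lookahead=) remaining=[) ) $]
Step 19: reduce T->F. Stack=[( E + ( T] ptr=9 lookahead=) remaining=[) ) $]
Step 20: reduce E->T. Stack=[( E + ( E] ptr=9 lookahead=) remaining=[) ) $]
Step 21: shift ). Stack=[( E + ( E )] ptr=10 lookahead=) remaining=[) $]
Step 22: reduce F->( E ). Stack=[( E + F] ptr=10 lookahead=) remaining=[) $]
Step 23: reduce T->F. Stack=[( E + T] ptr=10 lookahead=) remaining=[) $]
Step 24: reduce E->E + T. Stack=[( E] ptr=10 lookahead=) remaining=[) $]
Step 25: shift ). Stack=[( E )] ptr=11 lookahead=$ remaining=[$]
Step 26: reduce F->( E ). Stack=[F] ptr=11 lookahead=$ remaining=[$]
Step 27: reduce T->F. Stack=[T] ptr=11 lookahead=$ remaining=[$]
Step 28: reduce E->T. Stack=[E] ptr=11 lookahead=$ remaining=[$]
Step 29: accept. Stack=[E] ptr=11 lookahead=$ remaining=[$]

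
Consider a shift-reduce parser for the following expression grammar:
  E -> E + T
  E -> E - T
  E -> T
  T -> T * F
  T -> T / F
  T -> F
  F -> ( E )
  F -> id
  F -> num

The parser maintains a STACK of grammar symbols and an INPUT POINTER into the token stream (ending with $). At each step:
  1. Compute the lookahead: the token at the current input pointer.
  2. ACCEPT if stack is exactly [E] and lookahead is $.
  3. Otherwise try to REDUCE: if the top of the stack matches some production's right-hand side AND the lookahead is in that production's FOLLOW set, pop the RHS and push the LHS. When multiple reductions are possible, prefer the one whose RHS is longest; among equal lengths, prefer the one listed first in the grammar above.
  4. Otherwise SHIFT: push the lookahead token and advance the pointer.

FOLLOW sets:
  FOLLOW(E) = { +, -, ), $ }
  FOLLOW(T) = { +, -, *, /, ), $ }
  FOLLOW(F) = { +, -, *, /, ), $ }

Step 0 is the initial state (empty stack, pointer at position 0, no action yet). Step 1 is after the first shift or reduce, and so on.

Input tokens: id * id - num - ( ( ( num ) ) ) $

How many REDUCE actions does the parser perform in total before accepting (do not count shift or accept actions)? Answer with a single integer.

Step 1: shift id. Stack=[id] ptr=1 lookahead=* remaining=[* id - num - ( ( ( num ) ) ) $]
Step 2: reduce F->id. Stack=[F] ptr=1 lookahead=* remaining=[* id - num - ( ( ( num ) ) ) $]
Step 3: reduce T->F. Stack=[T] ptr=1 lookahead=* remaining=[* id - num - ( ( ( num ) ) ) $]
Step 4: shift *. Stack=[T *] ptr=2 lookahead=id remaining=[id - num - ( ( ( num ) ) ) $]
Step 5: shift id. Stack=[T * id] ptr=3 lookahead=- remaining=[- num - ( ( ( num ) ) ) $]
Step 6: reduce F->id. Stack=[T * F] ptr=3 lookahead=- remaining=[- num - ( ( ( num ) ) ) $]
Step 7: reduce T->T * F. Stack=[T] ptr=3 lookahead=- remaining=[- num - ( ( ( num ) ) ) $]
Step 8: reduce E->T. Stack=[E] ptr=3 lookahead=- remaining=[- num - ( ( ( num ) ) ) $]
Step 9: shift -. Stack=[E -] ptr=4 lookahead=num remaining=[num - ( ( ( num ) ) ) $]
Step 10: shift num. Stack=[E - num] ptr=5 lookahead=- remaining=[- ( ( ( num ) ) ) $]
Step 11: reduce F->num. Stack=[E - F] ptr=5 lookahead=- remaining=[- ( ( ( num ) ) ) $]
Step 12: reduce T->F. Stack=[E - T] ptr=5 lookahead=- remaining=[- ( ( ( num ) ) ) $]
Step 13: reduce E->E - T. Stack=[E] ptr=5 lookahead=- remaining=[- ( ( ( num ) ) ) $]
Step 14: shift -. Stack=[E -] ptr=6 lookahead=( remaining=[( ( ( num ) ) ) $]
Step 15: shift (. Stack=[E - (] ptr=7 lookahead=( remaining=[( ( num ) ) ) $]
Step 16: shift (. Stack=[E - ( (] ptr=8 lookahead=( remaining=[( num ) ) ) $]
Step 17: shift (. Stack=[E - ( ( (] ptr=9 lookahead=num remaining=[num ) ) ) $]
Step 18: shift num. Stack=[E - ( ( ( num] ptr=10 lookahead=) remaining=[) ) ) $]
Step 19: reduce F->num. Stack=[E - ( ( ( F] ptr=10 lookahead=) remaining=[) ) ) $]
Step 20: reduce T->F. Stack=[E - ( ( ( T] ptr=10 lookahead=) remaining=[) ) ) $]
Step 21: reduce E->T. Stack=[E - ( ( ( E] ptr=10 lookahead=) remaining=[) ) ) $]
Step 22: shift ). Stack=[E - ( ( ( E )] ptr=11 lookahead=) remaining=[) ) $]
Step 23: reduce F->( E ). Stack=[E - ( ( F] ptr=11 lookahead=) remaining=[) ) $]
Step 24: reduce T->F. Stack=[E - ( ( T] ptr=11 lookahead=) remaining=[) ) $]
Step 25: reduce E->T. Stack=[E - ( ( E] ptr=11 lookahead=) remaining=[) ) $]
Step 26: shift ). Stack=[E - ( ( E )] ptr=12 lookahead=) remaining=[) $]
Step 27: reduce F->( E ). Stack=[E - ( F] ptr=12 lookahead=) remaining=[) $]
Step 28: reduce T->F. Stack=[E - ( T] ptr=12 lookahead=) remaining=[) $]
Step 29: reduce E->T. Stack=[E - ( E] ptr=12 lookahead=) remaining=[) $]
Step 30: shift ). Stack=[E - ( E )] ptr=13 lookahead=$ remaining=[$]
Step 31: reduce F->( E ). Stack=[E - F] ptr=13 lookahead=$ remaining=[$]
Step 32: reduce T->F. Stack=[E - T] ptr=13 lookahead=$ remaining=[$]
Step 33: reduce E->E - T. Stack=[E] ptr=13 lookahead=$ remaining=[$]
Step 34: accept. Stack=[E] ptr=13 lookahead=$ remaining=[$]

Answer: 20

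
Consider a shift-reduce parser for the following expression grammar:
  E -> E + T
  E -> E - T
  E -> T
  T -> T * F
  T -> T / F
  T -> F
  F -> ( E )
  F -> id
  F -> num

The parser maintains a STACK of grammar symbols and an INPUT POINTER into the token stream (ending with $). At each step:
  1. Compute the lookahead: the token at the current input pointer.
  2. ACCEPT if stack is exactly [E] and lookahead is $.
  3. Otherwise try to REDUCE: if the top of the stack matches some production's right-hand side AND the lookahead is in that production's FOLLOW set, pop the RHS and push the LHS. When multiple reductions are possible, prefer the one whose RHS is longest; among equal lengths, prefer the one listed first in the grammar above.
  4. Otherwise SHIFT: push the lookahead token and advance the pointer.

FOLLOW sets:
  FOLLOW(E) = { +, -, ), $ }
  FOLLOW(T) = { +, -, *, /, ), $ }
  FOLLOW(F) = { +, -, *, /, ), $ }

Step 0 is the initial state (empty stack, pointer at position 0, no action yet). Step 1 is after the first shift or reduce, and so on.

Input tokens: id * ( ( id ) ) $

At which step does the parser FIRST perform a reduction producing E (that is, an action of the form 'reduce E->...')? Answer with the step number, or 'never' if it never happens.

Answer: 10

Derivation:
Step 1: shift id. Stack=[id] ptr=1 lookahead=* remaining=[* ( ( id ) ) $]
Step 2: reduce F->id. Stack=[F] ptr=1 lookahead=* remaining=[* ( ( id ) ) $]
Step 3: reduce T->F. Stack=[T] ptr=1 lookahead=* remaining=[* ( ( id ) ) $]
Step 4: shift *. Stack=[T *] ptr=2 lookahead=( remaining=[( ( id ) ) $]
Step 5: shift (. Stack=[T * (] ptr=3 lookahead=( remaining=[( id ) ) $]
Step 6: shift (. Stack=[T * ( (] ptr=4 lookahead=id remaining=[id ) ) $]
Step 7: shift id. Stack=[T * ( ( id] ptr=5 lookahead=) remaining=[) ) $]
Step 8: reduce F->id. Stack=[T * ( ( F] ptr=5 lookahead=) remaining=[) ) $]
Step 9: reduce T->F. Stack=[T * ( ( T] ptr=5 lookahead=) remaining=[) ) $]
Step 10: reduce E->T. Stack=[T * ( ( E] ptr=5 lookahead=) remaining=[) ) $]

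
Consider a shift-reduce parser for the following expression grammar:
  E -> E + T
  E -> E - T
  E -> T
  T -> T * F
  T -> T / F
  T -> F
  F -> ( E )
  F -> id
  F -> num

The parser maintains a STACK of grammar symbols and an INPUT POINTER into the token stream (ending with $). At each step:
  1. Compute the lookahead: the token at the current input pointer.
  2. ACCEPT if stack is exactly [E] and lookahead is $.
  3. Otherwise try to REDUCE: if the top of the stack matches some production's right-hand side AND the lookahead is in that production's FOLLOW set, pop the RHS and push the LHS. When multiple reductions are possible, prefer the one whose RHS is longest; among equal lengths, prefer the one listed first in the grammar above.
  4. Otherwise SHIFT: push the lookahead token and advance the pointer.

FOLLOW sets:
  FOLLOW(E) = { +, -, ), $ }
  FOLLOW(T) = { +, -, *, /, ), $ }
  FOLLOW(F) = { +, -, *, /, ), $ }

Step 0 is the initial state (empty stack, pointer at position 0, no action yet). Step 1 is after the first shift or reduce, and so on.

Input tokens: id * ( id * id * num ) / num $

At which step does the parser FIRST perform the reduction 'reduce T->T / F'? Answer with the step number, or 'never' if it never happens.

Step 1: shift id. Stack=[id] ptr=1 lookahead=* remaining=[* ( id * id * num ) / num $]
Step 2: reduce F->id. Stack=[F] ptr=1 lookahead=* remaining=[* ( id * id * num ) / num $]
Step 3: reduce T->F. Stack=[T] ptr=1 lookahead=* remaining=[* ( id * id * num ) / num $]
Step 4: shift *. Stack=[T *] ptr=2 lookahead=( remaining=[( id * id * num ) / num $]
Step 5: shift (. Stack=[T * (] ptr=3 lookahead=id remaining=[id * id * num ) / num $]
Step 6: shift id. Stack=[T * ( id] ptr=4 lookahead=* remaining=[* id * num ) / num $]
Step 7: reduce F->id. Stack=[T * ( F] ptr=4 lookahead=* remaining=[* id * num ) / num $]
Step 8: reduce T->F. Stack=[T * ( T] ptr=4 lookahead=* remaining=[* id * num ) / num $]
Step 9: shift *. Stack=[T * ( T *] ptr=5 lookahead=id remaining=[id * num ) / num $]
Step 10: shift id. Stack=[T * ( T * id] ptr=6 lookahead=* remaining=[* num ) / num $]
Step 11: reduce F->id. Stack=[T * ( T * F] ptr=6 lookahead=* remaining=[* num ) / num $]
Step 12: reduce T->T * F. Stack=[T * ( T] ptr=6 lookahead=* remaining=[* num ) / num $]
Step 13: shift *. Stack=[T * ( T *] ptr=7 lookahead=num remaining=[num ) / num $]
Step 14: shift num. Stack=[T * ( T * num] ptr=8 lookahead=) remaining=[) / num $]
Step 15: reduce F->num. Stack=[T * ( T * F] ptr=8 lookahead=) remaining=[) / num $]
Step 16: reduce T->T * F. Stack=[T * ( T] ptr=8 lookahead=) remaining=[) / num $]
Step 17: reduce E->T. Stack=[T * ( E] ptr=8 lookahead=) remaining=[) / num $]
Step 18: shift ). Stack=[T * ( E )] ptr=9 lookahead=/ remaining=[/ num $]
Step 19: reduce F->( E ). Stack=[T * F] ptr=9 lookahead=/ remaining=[/ num $]
Step 20: reduce T->T * F. Stack=[T] ptr=9 lookahead=/ remaining=[/ num $]
Step 21: shift /. Stack=[T /] ptr=10 lookahead=num remaining=[num $]
Step 22: shift num. Stack=[T / num] ptr=11 lookahead=$ remaining=[$]
Step 23: reduce F->num. Stack=[T / F] ptr=11 lookahead=$ remaining=[$]
Step 24: reduce T->T / F. Stack=[T] ptr=11 lookahead=$ remaining=[$]

Answer: 24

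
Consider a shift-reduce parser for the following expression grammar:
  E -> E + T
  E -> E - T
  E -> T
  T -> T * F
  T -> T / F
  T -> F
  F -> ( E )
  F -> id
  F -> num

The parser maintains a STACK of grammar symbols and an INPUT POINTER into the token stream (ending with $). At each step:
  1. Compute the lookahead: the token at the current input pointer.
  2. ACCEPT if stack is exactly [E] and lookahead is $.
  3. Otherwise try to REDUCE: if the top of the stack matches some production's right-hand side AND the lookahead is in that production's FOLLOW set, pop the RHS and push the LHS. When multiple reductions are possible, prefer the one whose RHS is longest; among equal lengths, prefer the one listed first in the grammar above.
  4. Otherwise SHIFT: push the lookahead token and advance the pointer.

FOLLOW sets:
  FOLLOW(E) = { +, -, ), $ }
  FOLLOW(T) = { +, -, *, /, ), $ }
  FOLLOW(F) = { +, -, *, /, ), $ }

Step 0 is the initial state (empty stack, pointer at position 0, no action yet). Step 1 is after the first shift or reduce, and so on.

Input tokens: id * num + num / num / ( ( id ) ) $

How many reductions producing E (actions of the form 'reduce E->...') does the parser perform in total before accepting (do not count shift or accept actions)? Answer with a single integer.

Step 1: shift id. Stack=[id] ptr=1 lookahead=* remaining=[* num + num / num / ( ( id ) ) $]
Step 2: reduce F->id. Stack=[F] ptr=1 lookahead=* remaining=[* num + num / num / ( ( id ) ) $]
Step 3: reduce T->F. Stack=[T] ptr=1 lookahead=* remaining=[* num + num / num / ( ( id ) ) $]
Step 4: shift *. Stack=[T *] ptr=2 lookahead=num remaining=[num + num / num / ( ( id ) ) $]
Step 5: shift num. Stack=[T * num] ptr=3 lookahead=+ remaining=[+ num / num / ( ( id ) ) $]
Step 6: reduce F->num. Stack=[T * F] ptr=3 lookahead=+ remaining=[+ num / num / ( ( id ) ) $]
Step 7: reduce T->T * F. Stack=[T] ptr=3 lookahead=+ remaining=[+ num / num / ( ( id ) ) $]
Step 8: reduce E->T. Stack=[E] ptr=3 lookahead=+ remaining=[+ num / num / ( ( id ) ) $]
Step 9: shift +. Stack=[E +] ptr=4 lookahead=num remaining=[num / num / ( ( id ) ) $]
Step 10: shift num. Stack=[E + num] ptr=5 lookahead=/ remaining=[/ num / ( ( id ) ) $]
Step 11: reduce F->num. Stack=[E + F] ptr=5 lookahead=/ remaining=[/ num / ( ( id ) ) $]
Step 12: reduce T->F. Stack=[E + T] ptr=5 lookahead=/ remaining=[/ num / ( ( id ) ) $]
Step 13: shift /. Stack=[E + T /] ptr=6 lookahead=num remaining=[num / ( ( id ) ) $]
Step 14: shift num. Stack=[E + T / num] ptr=7 lookahead=/ remaining=[/ ( ( id ) ) $]
Step 15: reduce F->num. Stack=[E + T / F] ptr=7 lookahead=/ remaining=[/ ( ( id ) ) $]
Step 16: reduce T->T / F. Stack=[E + T] ptr=7 lookahead=/ remaining=[/ ( ( id ) ) $]
Step 17: shift /. Stack=[E + T /] ptr=8 lookahead=( remaining=[( ( id ) ) $]
Step 18: shift (. Stack=[E + T / (] ptr=9 lookahead=( remaining=[( id ) ) $]
Step 19: shift (. Stack=[E + T / ( (] ptr=10 lookahead=id remaining=[id ) ) $]
Step 20: shift id. Stack=[E + T / ( ( id] ptr=11 lookahead=) remaining=[) ) $]
Step 21: reduce F->id. Stack=[E + T / ( ( F] ptr=11 lookahead=) remaining=[) ) $]
Step 22: reduce T->F. Stack=[E + T / ( ( T] ptr=11 lookahead=) remaining=[) ) $]
Step 23: reduce E->T. Stack=[E + T / ( ( E] ptr=11 lookahead=) remaining=[) ) $]
Step 24: shift ). Stack=[E + T / ( ( E )] ptr=12 lookahead=) remaining=[) $]
Step 25: reduce F->( E ). Stack=[E + T / ( F] ptr=12 lookahead=) remaining=[) $]
Step 26: reduce T->F. Stack=[E + T / ( T] ptr=12 lookahead=) remaining=[) $]
Step 27: reduce E->T. Stack=[E + T / ( E] ptr=12 lookahead=) remaining=[) $]
Step 28: shift ). Stack=[E + T / ( E )] ptr=13 lookahead=$ remaining=[$]
Step 29: reduce F->( E ). Stack=[E + T / F] ptr=13 lookahead=$ remaining=[$]
Step 30: reduce T->T / F. Stack=[E + T] ptr=13 lookahead=$ remaining=[$]
Step 31: reduce E->E + T. Stack=[E] ptr=13 lookahead=$ remaining=[$]
Step 32: accept. Stack=[E] ptr=13 lookahead=$ remaining=[$]

Answer: 4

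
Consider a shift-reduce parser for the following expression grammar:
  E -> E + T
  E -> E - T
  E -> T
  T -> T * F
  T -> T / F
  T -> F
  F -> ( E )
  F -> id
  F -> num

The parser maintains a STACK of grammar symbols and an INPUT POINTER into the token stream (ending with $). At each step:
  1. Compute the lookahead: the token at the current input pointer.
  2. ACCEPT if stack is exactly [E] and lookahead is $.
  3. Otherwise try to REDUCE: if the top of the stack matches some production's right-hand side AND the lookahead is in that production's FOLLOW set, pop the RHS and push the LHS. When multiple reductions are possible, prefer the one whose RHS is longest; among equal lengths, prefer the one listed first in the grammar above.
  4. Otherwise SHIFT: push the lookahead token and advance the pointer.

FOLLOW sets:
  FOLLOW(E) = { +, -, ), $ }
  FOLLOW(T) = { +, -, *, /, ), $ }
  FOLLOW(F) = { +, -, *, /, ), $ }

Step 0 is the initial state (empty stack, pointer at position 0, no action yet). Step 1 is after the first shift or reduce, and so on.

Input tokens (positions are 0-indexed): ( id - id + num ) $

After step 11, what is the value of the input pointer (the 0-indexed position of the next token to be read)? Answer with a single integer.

Step 1: shift (. Stack=[(] ptr=1 lookahead=id remaining=[id - id + num ) $]
Step 2: shift id. Stack=[( id] ptr=2 lookahead=- remaining=[- id + num ) $]
Step 3: reduce F->id. Stack=[( F] ptr=2 lookahead=- remaining=[- id + num ) $]
Step 4: reduce T->F. Stack=[( T] ptr=2 lookahead=- remaining=[- id + num ) $]
Step 5: reduce E->T. Stack=[( E] ptr=2 lookahead=- remaining=[- id + num ) $]
Step 6: shift -. Stack=[( E -] ptr=3 lookahead=id remaining=[id + num ) $]
Step 7: shift id. Stack=[( E - id] ptr=4 lookahead=+ remaining=[+ num ) $]
Step 8: reduce F->id. Stack=[( E - F] ptr=4 lookahead=+ remaining=[+ num ) $]
Step 9: reduce T->F. Stack=[( E - T] ptr=4 lookahead=+ remaining=[+ num ) $]
Step 10: reduce E->E - T. Stack=[( E] ptr=4 lookahead=+ remaining=[+ num ) $]
Step 11: shift +. Stack=[( E +] ptr=5 lookahead=num remaining=[num ) $]

Answer: 5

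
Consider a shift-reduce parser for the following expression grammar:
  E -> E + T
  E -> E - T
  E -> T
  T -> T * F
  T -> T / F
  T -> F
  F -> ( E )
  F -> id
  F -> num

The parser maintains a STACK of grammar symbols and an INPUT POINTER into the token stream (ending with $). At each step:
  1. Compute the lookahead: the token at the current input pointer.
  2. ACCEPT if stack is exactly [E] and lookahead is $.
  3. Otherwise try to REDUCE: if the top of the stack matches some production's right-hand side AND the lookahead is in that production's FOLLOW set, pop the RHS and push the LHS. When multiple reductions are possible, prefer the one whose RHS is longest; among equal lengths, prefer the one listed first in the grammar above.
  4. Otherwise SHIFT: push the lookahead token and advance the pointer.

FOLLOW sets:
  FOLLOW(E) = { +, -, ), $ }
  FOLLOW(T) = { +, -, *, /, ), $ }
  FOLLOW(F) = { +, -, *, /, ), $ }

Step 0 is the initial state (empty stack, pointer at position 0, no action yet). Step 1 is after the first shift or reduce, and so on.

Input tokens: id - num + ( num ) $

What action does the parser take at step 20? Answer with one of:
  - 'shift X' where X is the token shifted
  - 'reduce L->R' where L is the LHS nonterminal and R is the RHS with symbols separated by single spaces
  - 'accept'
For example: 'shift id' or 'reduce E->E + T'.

Answer: accept

Derivation:
Step 1: shift id. Stack=[id] ptr=1 lookahead=- remaining=[- num + ( num ) $]
Step 2: reduce F->id. Stack=[F] ptr=1 lookahead=- remaining=[- num + ( num ) $]
Step 3: reduce T->F. Stack=[T] ptr=1 lookahead=- remaining=[- num + ( num ) $]
Step 4: reduce E->T. Stack=[E] ptr=1 lookahead=- remaining=[- num + ( num ) $]
Step 5: shift -. Stack=[E -] ptr=2 lookahead=num remaining=[num + ( num ) $]
Step 6: shift num. Stack=[E - num] ptr=3 lookahead=+ remaining=[+ ( num ) $]
Step 7: reduce F->num. Stack=[E - F] ptr=3 lookahead=+ remaining=[+ ( num ) $]
Step 8: reduce T->F. Stack=[E - T] ptr=3 lookahead=+ remaining=[+ ( num ) $]
Step 9: reduce E->E - T. Stack=[E] ptr=3 lookahead=+ remaining=[+ ( num ) $]
Step 10: shift +. Stack=[E +] ptr=4 lookahead=( remaining=[( num ) $]
Step 11: shift (. Stack=[E + (] ptr=5 lookahead=num remaining=[num ) $]
Step 12: shift num. Stack=[E + ( num] ptr=6 lookahead=) remaining=[) $]
Step 13: reduce F->num. Stack=[E + ( F] ptr=6 lookahead=) remaining=[) $]
Step 14: reduce T->F. Stack=[E + ( T] ptr=6 lookahead=) remaining=[) $]
Step 15: reduce E->T. Stack=[E + ( E] ptr=6 lookahead=) remaining=[) $]
Step 16: shift ). Stack=[E + ( E )] ptr=7 lookahead=$ remaining=[$]
Step 17: reduce F->( E ). Stack=[E + F] ptr=7 lookahead=$ remaining=[$]
Step 18: reduce T->F. Stack=[E + T] ptr=7 lookahead=$ remaining=[$]
Step 19: reduce E->E + T. Stack=[E] ptr=7 lookahead=$ remaining=[$]
Step 20: accept. Stack=[E] ptr=7 lookahead=$ remaining=[$]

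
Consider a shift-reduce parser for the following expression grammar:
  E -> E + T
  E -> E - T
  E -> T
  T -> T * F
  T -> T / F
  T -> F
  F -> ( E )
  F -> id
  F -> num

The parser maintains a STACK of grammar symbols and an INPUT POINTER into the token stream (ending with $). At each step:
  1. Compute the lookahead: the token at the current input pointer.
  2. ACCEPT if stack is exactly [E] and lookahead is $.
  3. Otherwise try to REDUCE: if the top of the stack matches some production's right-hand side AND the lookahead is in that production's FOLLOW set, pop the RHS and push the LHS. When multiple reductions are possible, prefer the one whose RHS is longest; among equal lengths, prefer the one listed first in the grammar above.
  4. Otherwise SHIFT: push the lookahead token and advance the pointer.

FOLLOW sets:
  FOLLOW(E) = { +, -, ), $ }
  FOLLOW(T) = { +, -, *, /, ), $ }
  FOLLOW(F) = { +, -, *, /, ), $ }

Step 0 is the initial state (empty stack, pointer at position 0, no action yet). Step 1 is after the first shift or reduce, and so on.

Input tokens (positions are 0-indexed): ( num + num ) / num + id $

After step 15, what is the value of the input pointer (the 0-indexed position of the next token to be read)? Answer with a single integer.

Step 1: shift (. Stack=[(] ptr=1 lookahead=num remaining=[num + num ) / num + id $]
Step 2: shift num. Stack=[( num] ptr=2 lookahead=+ remaining=[+ num ) / num + id $]
Step 3: reduce F->num. Stack=[( F] ptr=2 lookahead=+ remaining=[+ num ) / num + id $]
Step 4: reduce T->F. Stack=[( T] ptr=2 lookahead=+ remaining=[+ num ) / num + id $]
Step 5: reduce E->T. Stack=[( E] ptr=2 lookahead=+ remaining=[+ num ) / num + id $]
Step 6: shift +. Stack=[( E +] ptr=3 lookahead=num remaining=[num ) / num + id $]
Step 7: shift num. Stack=[( E + num] ptr=4 lookahead=) remaining=[) / num + id $]
Step 8: reduce F->num. Stack=[( E + F] ptr=4 lookahead=) remaining=[) / num + id $]
Step 9: reduce T->F. Stack=[( E + T] ptr=4 lookahead=) remaining=[) / num + id $]
Step 10: reduce E->E + T. Stack=[( E] ptr=4 lookahead=) remaining=[) / num + id $]
Step 11: shift ). Stack=[( E )] ptr=5 lookahead=/ remaining=[/ num + id $]
Step 12: reduce F->( E ). Stack=[F] ptr=5 lookahead=/ remaining=[/ num + id $]
Step 13: reduce T->F. Stack=[T] ptr=5 lookahead=/ remaining=[/ num + id $]
Step 14: shift /. Stack=[T /] ptr=6 lookahead=num remaining=[num + id $]
Step 15: shift num. Stack=[T / num] ptr=7 lookahead=+ remaining=[+ id $]

Answer: 7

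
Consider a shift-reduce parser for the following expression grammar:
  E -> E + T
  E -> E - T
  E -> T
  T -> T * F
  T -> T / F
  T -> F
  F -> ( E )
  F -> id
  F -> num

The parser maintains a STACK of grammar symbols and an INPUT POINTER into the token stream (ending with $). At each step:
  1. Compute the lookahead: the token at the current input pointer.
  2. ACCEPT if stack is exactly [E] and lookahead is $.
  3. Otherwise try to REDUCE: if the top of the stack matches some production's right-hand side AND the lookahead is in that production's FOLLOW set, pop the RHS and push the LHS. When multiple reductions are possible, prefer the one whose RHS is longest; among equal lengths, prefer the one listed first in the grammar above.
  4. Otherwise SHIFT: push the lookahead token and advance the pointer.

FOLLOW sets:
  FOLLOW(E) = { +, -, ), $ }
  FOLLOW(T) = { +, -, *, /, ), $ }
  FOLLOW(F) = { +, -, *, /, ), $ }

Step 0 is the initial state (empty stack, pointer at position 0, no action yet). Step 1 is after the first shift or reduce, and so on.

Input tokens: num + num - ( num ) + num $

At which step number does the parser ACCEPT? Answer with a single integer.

Answer: 25

Derivation:
Step 1: shift num. Stack=[num] ptr=1 lookahead=+ remaining=[+ num - ( num ) + num $]
Step 2: reduce F->num. Stack=[F] ptr=1 lookahead=+ remaining=[+ num - ( num ) + num $]
Step 3: reduce T->F. Stack=[T] ptr=1 lookahead=+ remaining=[+ num - ( num ) + num $]
Step 4: reduce E->T. Stack=[E] ptr=1 lookahead=+ remaining=[+ num - ( num ) + num $]
Step 5: shift +. Stack=[E +] ptr=2 lookahead=num remaining=[num - ( num ) + num $]
Step 6: shift num. Stack=[E + num] ptr=3 lookahead=- remaining=[- ( num ) + num $]
Step 7: reduce F->num. Stack=[E + F] ptr=3 lookahead=- remaining=[- ( num ) + num $]
Step 8: reduce T->F. Stack=[E + T] ptr=3 lookahead=- remaining=[- ( num ) + num $]
Step 9: reduce E->E + T. Stack=[E] ptr=3 lookahead=- remaining=[- ( num ) + num $]
Step 10: shift -. Stack=[E -] ptr=4 lookahead=( remaining=[( num ) + num $]
Step 11: shift (. Stack=[E - (] ptr=5 lookahead=num remaining=[num ) + num $]
Step 12: shift num. Stack=[E - ( num] ptr=6 lookahead=) remaining=[) + num $]
Step 13: reduce F->num. Stack=[E - ( F] ptr=6 lookahead=) remaining=[) + num $]
Step 14: reduce T->F. Stack=[E - ( T] ptr=6 lookahead=) remaining=[) + num $]
Step 15: reduce E->T. Stack=[E - ( E] ptr=6 lookahead=) remaining=[) + num $]
Step 16: shift ). Stack=[E - ( E )] ptr=7 lookahead=+ remaining=[+ num $]
Step 17: reduce F->( E ). Stack=[E - F] ptr=7 lookahead=+ remaining=[+ num $]
Step 18: reduce T->F. Stack=[E - T] ptr=7 lookahead=+ remaining=[+ num $]
Step 19: reduce E->E - T. Stack=[E] ptr=7 lookahead=+ remaining=[+ num $]
Step 20: shift +. Stack=[E +] ptr=8 lookahead=num remaining=[num $]
Step 21: shift num. Stack=[E + num] ptr=9 lookahead=$ remaining=[$]
Step 22: reduce F->num. Stack=[E + F] ptr=9 lookahead=$ remaining=[$]
Step 23: reduce T->F. Stack=[E + T] ptr=9 lookahead=$ remaining=[$]
Step 24: reduce E->E + T. Stack=[E] ptr=9 lookahead=$ remaining=[$]
Step 25: accept. Stack=[E] ptr=9 lookahead=$ remaining=[$]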